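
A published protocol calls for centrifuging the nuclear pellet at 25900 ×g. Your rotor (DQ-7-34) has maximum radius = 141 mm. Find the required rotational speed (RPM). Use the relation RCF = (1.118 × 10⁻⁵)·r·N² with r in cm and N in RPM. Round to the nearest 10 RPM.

12820 RPM

r = 141 mm = 14.1 cm
25,900 = 1.118 × 10⁻⁵ × 14.1 × N²
N² = 25,900 / (15.7638 × 10⁻⁵) = 164,300,486
N ≈ √164,300,486 ≈ 12,818.0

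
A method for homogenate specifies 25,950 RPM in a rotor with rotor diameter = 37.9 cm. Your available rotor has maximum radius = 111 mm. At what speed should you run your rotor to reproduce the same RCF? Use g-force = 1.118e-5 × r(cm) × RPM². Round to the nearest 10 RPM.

33910 RPM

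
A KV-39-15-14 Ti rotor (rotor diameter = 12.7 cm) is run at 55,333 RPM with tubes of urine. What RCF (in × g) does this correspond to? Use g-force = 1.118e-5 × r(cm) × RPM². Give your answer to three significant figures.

RCF ≈ 217000 × g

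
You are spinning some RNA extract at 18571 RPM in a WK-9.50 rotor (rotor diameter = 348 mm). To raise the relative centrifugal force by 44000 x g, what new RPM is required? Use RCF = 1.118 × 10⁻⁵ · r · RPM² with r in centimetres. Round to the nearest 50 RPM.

23900 RPM

r = 348 mm / 2 = 174 mm = 17.4 cm
Current RCF = 1.118 × 10⁻⁵ × 17.4 × (18571)² = 1.118 × 10⁻⁵ × 17.4 × 344,882,041 ≈ 67,090.6 × g
Target RCF = 67,090.6 + 44,000 = 111,090.6 × g
N² = 111,090.6 / (19.4532 × 10⁻⁵) = 571,065,943
N ≈ √571,065,943 ≈ 23,897.0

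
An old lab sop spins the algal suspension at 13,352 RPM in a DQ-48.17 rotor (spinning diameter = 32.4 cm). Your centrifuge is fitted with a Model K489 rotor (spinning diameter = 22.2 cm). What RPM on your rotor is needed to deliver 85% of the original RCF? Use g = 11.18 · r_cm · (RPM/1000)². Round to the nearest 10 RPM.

≈ 14870 RPM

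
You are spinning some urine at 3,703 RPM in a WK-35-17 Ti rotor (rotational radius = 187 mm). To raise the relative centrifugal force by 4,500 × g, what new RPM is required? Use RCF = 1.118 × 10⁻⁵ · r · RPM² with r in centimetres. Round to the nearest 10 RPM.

5940 RPM

r = 187 mm = 18.7 cm
Current RCF = 1.118 × 10⁻⁵ × 18.7 × (3703)² = 1.118 × 10⁻⁵ × 18.7 × 13,712,209 ≈ 2,866.8 × g
Target RCF = 2,866.8 + 4,500 = 7,366.8 × g
N² = 7,366.8 / (20.9066 × 10⁻⁵) = 35,236,720
N ≈ √35,236,720 ≈ 5,936.1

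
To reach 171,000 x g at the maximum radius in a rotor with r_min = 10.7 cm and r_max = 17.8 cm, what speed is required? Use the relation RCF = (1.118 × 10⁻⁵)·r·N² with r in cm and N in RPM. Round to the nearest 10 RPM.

Use r_max = 17.8 cm.
RCF = 1.118 × 10⁻⁵ × r × N²
171,000 = 1.118 × 10⁻⁵ × 17.8 × N²
N² = 171,000 / (19.9004 × 10⁻⁵) = 859,279,210
N ≈ √859,279,210 ≈ 29,313.5

29310 RPM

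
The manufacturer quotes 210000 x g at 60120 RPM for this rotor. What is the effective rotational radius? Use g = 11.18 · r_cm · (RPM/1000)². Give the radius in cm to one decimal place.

210000 = 11.18 × r × (60.12)²
r = 210000 / (11.18 × 3614.4144) = 210000 / 40409.15 ≈ 5.197 cm

5.2 cm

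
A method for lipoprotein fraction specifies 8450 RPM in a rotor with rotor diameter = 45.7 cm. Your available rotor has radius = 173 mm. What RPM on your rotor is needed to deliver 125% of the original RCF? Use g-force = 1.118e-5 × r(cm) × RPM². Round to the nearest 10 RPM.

≈ 10860 RPM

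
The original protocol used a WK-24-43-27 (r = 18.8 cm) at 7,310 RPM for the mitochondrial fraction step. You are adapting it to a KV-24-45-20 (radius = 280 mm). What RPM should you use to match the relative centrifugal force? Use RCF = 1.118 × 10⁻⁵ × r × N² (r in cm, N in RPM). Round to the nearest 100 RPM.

6000 RPM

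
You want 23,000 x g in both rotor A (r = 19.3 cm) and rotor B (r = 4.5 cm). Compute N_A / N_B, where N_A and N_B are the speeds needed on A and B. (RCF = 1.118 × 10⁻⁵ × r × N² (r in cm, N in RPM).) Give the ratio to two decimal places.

0.48

At fixed RCF, N ∝ 1/√r, so N_A/N_B = √(r_B/r_A) = √(4.5/19.3) = √0.233161 = 0.4829.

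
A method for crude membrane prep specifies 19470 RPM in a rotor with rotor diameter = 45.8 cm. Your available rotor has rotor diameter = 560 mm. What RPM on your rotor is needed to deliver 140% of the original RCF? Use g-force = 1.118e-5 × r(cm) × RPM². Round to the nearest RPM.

Original rotor: r = 45.8 / 2 = 22.9 cm
RCF_original = 1.118 × 10⁻⁵ × 22.9 × (19470)² = 1.118 × 10⁻⁵ × 22.9 × 379,080,900 ≈ 97,053.1 × g
Target RCF = 1.4 × 97,053.1 ≈ 135,874.3 × g
Your rotor: r = 560 mm / 2 = 280 mm = 28 cm
135,874.3 = 1.118 × 10⁻⁵ × 28 × N²
N² = 135,874.3 / (31.304 × 10⁻⁵) = 434,047,726
N ≈ √434,047,726 ≈ 20,833.8

≈ 20834 RPM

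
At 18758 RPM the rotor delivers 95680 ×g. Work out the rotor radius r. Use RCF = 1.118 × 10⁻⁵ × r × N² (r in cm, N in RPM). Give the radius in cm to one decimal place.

RCF = 1.118 × 10⁻⁵ × r × N²
95680 = 1.118 × 10⁻⁵ × r × (18758)²
r = 95680 / (1.118 × 10⁻⁵ × 351,862,564) = 95680 / 3933.823 ≈ 24.322 cm

r ≈ 24.3 cm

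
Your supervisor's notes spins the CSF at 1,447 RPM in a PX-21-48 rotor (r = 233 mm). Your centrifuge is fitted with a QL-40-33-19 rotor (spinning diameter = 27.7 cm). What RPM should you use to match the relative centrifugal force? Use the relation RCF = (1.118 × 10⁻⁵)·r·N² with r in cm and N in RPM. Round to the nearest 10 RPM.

Original rotor: r = 233 mm = 23.3 cm
RCF = 1.118 × 10⁻⁵ × r × N²
RCF_original = 1.118 × 10⁻⁵ × 23.3 × (1447)² = 1.118 × 10⁻⁵ × 23.3 × 2,093,809 ≈ 545.4 × g
Your rotor: r = 27.7 / 2 = 13.85 cm
545.4 = 1.118 × 10⁻⁵ × 13.85 × N²
N² = 545.4 / (15.4843 × 10⁻⁵) = 3,522,277
N ≈ √3,522,277 ≈ 1,876.8

1880 RPM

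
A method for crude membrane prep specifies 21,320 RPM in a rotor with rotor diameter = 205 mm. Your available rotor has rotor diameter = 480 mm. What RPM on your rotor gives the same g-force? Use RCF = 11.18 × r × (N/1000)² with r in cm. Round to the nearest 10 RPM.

13930 RPM

Original rotor: r = 205 mm / 2 = 102.5 mm = 10.25 cm
RCF_original = 11.18 × 10.25 × (21.32)² = 11.18 × 10.25 × 454.5424 ≈ 52,088.3 × g
Your rotor: r = 480 mm / 2 = 240 mm = 24 cm
52,088.3 = 11.18 × 24 × (N/1000)²
(N/1000)² = 52,088.3 / 268.32 = 194.1275
N = 1000 × √194.1275 ≈ 13,933.0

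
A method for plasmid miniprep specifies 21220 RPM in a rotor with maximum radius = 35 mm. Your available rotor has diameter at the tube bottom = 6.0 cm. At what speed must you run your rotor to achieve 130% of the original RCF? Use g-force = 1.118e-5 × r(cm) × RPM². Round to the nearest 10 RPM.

≈ 26130 RPM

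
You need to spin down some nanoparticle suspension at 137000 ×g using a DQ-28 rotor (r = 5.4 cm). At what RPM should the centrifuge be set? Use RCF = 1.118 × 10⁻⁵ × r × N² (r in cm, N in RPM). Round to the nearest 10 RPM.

RCF = 1.118 × 10⁻⁵ × r × N²
137,000 = 1.118 × 10⁻⁵ × 5.4 × N²
N² = 137,000 / (6.0372 × 10⁻⁵) = 2,269,263,897
N ≈ √2,269,263,897 ≈ 47,636.8

≈ 47640 RPM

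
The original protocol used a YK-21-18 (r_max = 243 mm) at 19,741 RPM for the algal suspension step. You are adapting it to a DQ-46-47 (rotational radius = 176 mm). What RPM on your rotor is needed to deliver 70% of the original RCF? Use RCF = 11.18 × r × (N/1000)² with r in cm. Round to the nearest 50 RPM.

19400 RPM

Original rotor: r = 243 mm = 24.3 cm
RCF_original = 11.18 × 24.3 × (19.741)² = 11.18 × 24.3 × 389.707081 ≈ 105,873.3 × g
Target RCF = 0.7 × 105,873.3 ≈ 74,111.3 × g
Your rotor: r = 176 mm = 17.6 cm
74,111.3 = 11.18 × 17.6 × (N/1000)²
(N/1000)² = 74,111.3 / 196.768 = 376.6431
N = 1000 × √376.6431 ≈ 19,407.3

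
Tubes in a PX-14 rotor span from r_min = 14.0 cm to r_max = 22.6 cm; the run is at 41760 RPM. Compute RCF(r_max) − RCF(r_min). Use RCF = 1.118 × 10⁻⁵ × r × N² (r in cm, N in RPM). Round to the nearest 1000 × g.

ΔRCF ≈ 168000 g

RCF_max = 1.118 × 10⁻⁵ × 22.6 × (41760)² = 1.118 × 10⁻⁵ × 22.6 × 1,743,897,600 ≈ 440,627.1 × g
RCF_min = 1.118 × 10⁻⁵ × 14 × (41760)² = 1.118 × 10⁻⁵ × 14 × 1,743,897,600 ≈ 272,954.9 × g
ΔRCF = 440,627.1 − 272,954.9 = 167,672.2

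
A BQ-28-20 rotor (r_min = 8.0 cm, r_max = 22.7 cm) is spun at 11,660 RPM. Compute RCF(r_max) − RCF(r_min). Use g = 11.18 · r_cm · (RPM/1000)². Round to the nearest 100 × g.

ΔRCF ≈ 22300 g

RCF_max = 11.18 × 22.7 × (11.66)² = 11.18 × 22.7 × 135.9556 ≈ 34,503.6 × g
RCF_min = 11.18 × 8 × (11.66)² = 11.18 × 8 × 135.9556 ≈ 12,159.9 × g
ΔRCF = 34,503.6 − 12,159.9 = 22,343.7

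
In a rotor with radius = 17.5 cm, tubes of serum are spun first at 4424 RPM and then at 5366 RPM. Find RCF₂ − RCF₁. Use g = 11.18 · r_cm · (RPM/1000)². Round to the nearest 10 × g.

RCF₁ = 11.18 × 17.5 × (4.424)² = 11.18 × 17.5 × 19.571776 ≈ 3,829.2 × g
RCF₂ = 11.18 × 17.5 × (5.366)² = 11.18 × 17.5 × 28.793956 ≈ 5,633.5 × g
Increase = 5,633.5 − 3,829.2 = 1,804.3

1800 ×g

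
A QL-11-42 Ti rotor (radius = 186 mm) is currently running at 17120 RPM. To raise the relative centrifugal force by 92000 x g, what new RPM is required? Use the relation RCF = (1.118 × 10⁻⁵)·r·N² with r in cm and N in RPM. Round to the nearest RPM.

r = 186 mm = 18.6 cm
Current RCF = 1.118 × 10⁻⁵ × 18.6 × (17120)² = 1.118 × 10⁻⁵ × 18.6 × 293,094,400 ≈ 60,948.4 × g
Target RCF = 60,948.4 + 92,000 = 152,948.4 × g
N² = 152,948.4 / (20.7948 × 10⁻⁵) = 735,512,724
N ≈ √735,512,724 ≈ 27,120.3

≈ 27120 RPM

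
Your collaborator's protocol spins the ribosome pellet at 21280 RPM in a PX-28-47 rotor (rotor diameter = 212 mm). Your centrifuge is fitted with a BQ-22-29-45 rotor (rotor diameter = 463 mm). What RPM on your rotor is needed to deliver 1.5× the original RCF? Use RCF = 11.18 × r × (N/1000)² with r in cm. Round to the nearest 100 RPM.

≈ 17600 RPM

Original rotor: r = 212 mm / 2 = 106 mm = 10.6 cm
RCF_original = 11.18 × 10.6 × (21.28)² = 11.18 × 10.6 × 452.8384 ≈ 53,665 × g
Target RCF = 1.5 × 53,665 ≈ 80,497.5 × g
Your rotor: r = 463 mm / 2 = 231.5 mm = 23.15 cm
80,497.5 = 11.18 × 23.15 × (N/1000)²
(N/1000)² = 80,497.5 / 258.817 = 311.0209
N = 1000 × √311.0209 ≈ 17,635.8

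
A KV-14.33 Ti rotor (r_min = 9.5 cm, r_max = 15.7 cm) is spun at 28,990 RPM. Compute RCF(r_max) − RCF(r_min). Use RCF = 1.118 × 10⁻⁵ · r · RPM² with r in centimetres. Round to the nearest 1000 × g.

RCF_max = 1.118 × 10⁻⁵ × 15.7 × (28990)² = 1.118 × 10⁻⁵ × 15.7 × 840,420,100 ≈ 147,515.6 × g
RCF_min = 1.118 × 10⁻⁵ × 9.5 × (28990)² = 1.118 × 10⁻⁵ × 9.5 × 840,420,100 ≈ 89,261 × g
ΔRCF = 147,515.6 − 89,261 = 58,254.6

≈ 58000 × g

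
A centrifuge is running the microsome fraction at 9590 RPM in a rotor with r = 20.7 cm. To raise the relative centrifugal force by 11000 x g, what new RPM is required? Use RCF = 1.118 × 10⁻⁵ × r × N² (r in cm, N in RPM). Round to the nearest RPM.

≈ 11811 RPM

Current RCF = 1.118 × 10⁻⁵ × 20.7 × (9590)² = 1.118 × 10⁻⁵ × 20.7 × 91,968,100 ≈ 21,283.8 × g
Target RCF = 21,283.8 + 11,000 = 32,283.8 × g
N² = 32,283.8 / (23.1426 × 10⁻⁵) = 139,499,451
N ≈ √139,499,451 ≈ 11,811.0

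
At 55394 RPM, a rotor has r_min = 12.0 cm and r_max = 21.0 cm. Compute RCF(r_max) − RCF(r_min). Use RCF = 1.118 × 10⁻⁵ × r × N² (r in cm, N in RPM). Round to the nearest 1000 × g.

RCF_max = 1.118 × 10⁻⁵ × 21 × (55394)² = 1.118 × 10⁻⁵ × 21 × 3,068,495,236 ≈ 720,421.3 × g
RCF_min = 1.118 × 10⁻⁵ × 12 × (55394)² = 1.118 × 10⁻⁵ × 12 × 3,068,495,236 ≈ 411,669.3 × g
ΔRCF = 720,421.3 − 411,669.3 = 308,752

ΔRCF ≈ 309000 g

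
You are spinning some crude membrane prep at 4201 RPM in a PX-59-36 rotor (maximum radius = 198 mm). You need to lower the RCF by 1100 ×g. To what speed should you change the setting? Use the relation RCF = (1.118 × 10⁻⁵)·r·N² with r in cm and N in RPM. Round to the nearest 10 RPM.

N₂ ≈ 3560 RPM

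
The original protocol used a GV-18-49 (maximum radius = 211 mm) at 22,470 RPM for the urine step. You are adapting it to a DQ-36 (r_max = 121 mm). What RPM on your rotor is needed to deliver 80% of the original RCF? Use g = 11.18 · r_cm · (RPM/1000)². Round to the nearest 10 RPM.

≈ 26540 RPM

Original rotor: r = 211 mm = 21.1 cm
RCF = 11.18 × r × (N/1000)²
RCF_original = 11.18 × 21.1 × (22.47)² = 11.18 × 21.1 × 504.9009 ≈ 119,105.1 × g
Target RCF = 0.8 × 119,105.1 ≈ 95,284.1 × g
Your rotor: r = 121 mm = 12.1 cm
95,284.1 = 11.18 × 12.1 × (N/1000)²
(N/1000)² = 95,284.1 / 135.278 = 704.3577
N = 1000 × √704.3577 ≈ 26,539.7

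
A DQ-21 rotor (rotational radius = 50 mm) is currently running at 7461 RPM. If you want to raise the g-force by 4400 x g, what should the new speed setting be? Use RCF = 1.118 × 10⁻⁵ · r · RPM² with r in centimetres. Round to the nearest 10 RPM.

r = 50 mm = 5.0 cm
Current RCF = 1.118 × 10⁻⁵ × 5 × (7461)² = 1.118 × 10⁻⁵ × 5 × 55,666,521 ≈ 3,111.8 × g
Target RCF = 3,111.8 + 4,400 = 7,511.8 × g
N² = 7,511.8 / (5.59 × 10⁻⁵) = 134,379,249
N ≈ √134,379,249 ≈ 11,592.2

≈ 11590 RPM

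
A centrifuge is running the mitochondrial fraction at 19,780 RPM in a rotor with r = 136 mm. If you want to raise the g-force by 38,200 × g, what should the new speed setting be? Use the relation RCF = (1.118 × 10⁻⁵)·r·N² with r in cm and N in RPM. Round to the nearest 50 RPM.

N₂ ≈ 25350 RPM

r = 136 mm = 13.6 cm
Current RCF = 1.118 × 10⁻⁵ × 13.6 × (19780)² = 1.118 × 10⁻⁵ × 13.6 × 391,248,400 ≈ 59,488.5 × g
Target RCF = 59,488.5 + 38,200 = 97,688.5 × g
N² = 97,688.5 / (15.2048 × 10⁻⁵) = 642,484,610
N ≈ √642,484,610 ≈ 25,347.3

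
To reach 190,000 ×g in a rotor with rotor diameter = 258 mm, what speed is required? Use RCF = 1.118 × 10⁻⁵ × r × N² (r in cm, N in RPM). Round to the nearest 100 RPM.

N ≈ 36300 RPM

r = 258 mm / 2 = 129 mm = 12.9 cm
190,000 = 1.118 × 10⁻⁵ × 12.9 × N²
N² = 190,000 / (14.4222 × 10⁻⁵) = 1,317,413,432
N ≈ √1,317,413,432 ≈ 36,296.2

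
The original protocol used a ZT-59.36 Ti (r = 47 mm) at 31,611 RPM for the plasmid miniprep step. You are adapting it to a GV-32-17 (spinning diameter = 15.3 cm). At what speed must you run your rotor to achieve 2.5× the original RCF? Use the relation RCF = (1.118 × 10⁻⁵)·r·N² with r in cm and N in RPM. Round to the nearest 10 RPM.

Original rotor: r = 47 mm = 4.7 cm
RCF_original = 1.118 × 10⁻⁵ × 4.7 × (31611)² = 1.118 × 10⁻⁵ × 4.7 × 999,255,321 ≈ 52,506.9 × g
Target RCF = 2.5 × 52,506.9 ≈ 131,267.2 × g
Your rotor: r = 15.3 / 2 = 7.65 cm
131,267.2 = 1.118 × 10⁻⁵ × 7.65 × N²
N² = 131,267.2 / (8.5527 × 10⁻⁵) = 1,534,804,214
N ≈ √1,534,804,214 ≈ 39,176.6

≈ 39180 RPM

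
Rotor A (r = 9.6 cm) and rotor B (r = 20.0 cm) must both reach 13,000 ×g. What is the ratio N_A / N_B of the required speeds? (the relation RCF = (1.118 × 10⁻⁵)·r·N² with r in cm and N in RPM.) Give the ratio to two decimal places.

At fixed RCF, N ∝ 1/√r, so N_A/N_B = √(r_B/r_A) = √(20.0/9.6) = √2.083333 = 1.4434.

1.44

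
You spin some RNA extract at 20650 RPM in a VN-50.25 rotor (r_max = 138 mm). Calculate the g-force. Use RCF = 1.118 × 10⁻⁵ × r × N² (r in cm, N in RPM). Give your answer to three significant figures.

65800 g

r = 138 mm = 13.8 cm
RCF = 1.118 × 10⁻⁵ × 13.8 × (20650)² = 1.118 × 10⁻⁵ × 13.8 × 426,422,500 ≈ 65,790.2 × g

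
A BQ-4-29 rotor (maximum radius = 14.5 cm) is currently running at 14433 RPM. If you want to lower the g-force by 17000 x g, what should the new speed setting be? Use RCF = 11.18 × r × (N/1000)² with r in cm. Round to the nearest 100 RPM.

Current RCF = 11.18 × 14.5 × (14.433)² = 11.18 × 14.5 × 208.311489 ≈ 33,769.4 × g
Target RCF = 33,769.4 − 17,000 = 16,769.4 × g
(N/1000)² = 16,769.4 / 162.11 = 103.4446
N = 1000 × √103.4446 ≈ 10,170.8

N₂ ≈ 10200 RPM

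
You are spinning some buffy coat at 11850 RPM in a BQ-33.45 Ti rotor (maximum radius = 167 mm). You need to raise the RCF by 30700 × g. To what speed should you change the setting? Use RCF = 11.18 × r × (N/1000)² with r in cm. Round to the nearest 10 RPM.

r = 167 mm = 16.7 cm
Current RCF = 11.18 × 16.7 × (11.85)² = 11.18 × 16.7 × 140.4225 ≈ 26,217.7 × g
Target RCF = 26,217.7 + 30,700 = 56,917.7 × g
(N/1000)² = 56,917.7 / 186.706 = 304.852
N = 1000 × √304.852 ≈ 17,460.0

N₂ ≈ 17460 RPM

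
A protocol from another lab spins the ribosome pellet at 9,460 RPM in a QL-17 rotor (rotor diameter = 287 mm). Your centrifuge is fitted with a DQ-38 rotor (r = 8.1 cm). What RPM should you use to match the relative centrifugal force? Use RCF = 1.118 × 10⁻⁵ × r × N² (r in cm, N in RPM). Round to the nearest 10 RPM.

12590 RPM

Original rotor: r = 287 mm / 2 = 143.5 mm = 14.35 cm
RCF_original = 1.118 × 10⁻⁵ × 14.35 × (9460)² = 1.118 × 10⁻⁵ × 14.35 × 89,491,600 ≈ 14,357.4 × g
14,357.4 = 1.118 × 10⁻⁵ × 8.1 × N²
N² = 14,357.4 / (9.0558 × 10⁻⁵) = 158,543,696
N ≈ √158,543,696 ≈ 12,591.4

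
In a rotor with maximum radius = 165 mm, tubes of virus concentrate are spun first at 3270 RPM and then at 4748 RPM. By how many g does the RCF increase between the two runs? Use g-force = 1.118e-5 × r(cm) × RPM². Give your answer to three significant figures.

r = 165 mm = 16.5 cm
RCF₁ = 1.118 × 10⁻⁵ × 16.5 × (3270)² = 1.118 × 10⁻⁵ × 16.5 × 10,692,900 ≈ 1,972.5 × g
RCF₂ = 1.118 × 10⁻⁵ × 16.5 × (4748)² = 1.118 × 10⁻⁵ × 16.5 × 22,543,504 ≈ 4,158.6 × g
Increase = 4,158.6 − 1,972.5 = 2,186.1

2190 g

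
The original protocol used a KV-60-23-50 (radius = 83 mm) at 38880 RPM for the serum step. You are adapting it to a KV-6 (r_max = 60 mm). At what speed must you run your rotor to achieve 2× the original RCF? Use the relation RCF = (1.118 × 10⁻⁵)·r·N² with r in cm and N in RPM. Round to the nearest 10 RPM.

Original rotor: r = 83 mm = 8.3 cm
RCF = 1.118 × 10⁻⁵ × r × N²
RCF_original = 1.118 × 10⁻⁵ × 8.3 × (38880)² = 1.118 × 10⁻⁵ × 8.3 × 1,511,654,400 ≈ 140,272.5 × g
Target RCF = 2 × 140,272.5 ≈ 280,545 × g
Your rotor: r = 60 mm = 6.0 cm
280,545 = 1.118 × 10⁻⁵ × 6 × N²
N² = 280,545 / (6.708 × 10⁻⁵) = 4,182,245,081
N ≈ √4,182,245,081 ≈ 64,670.3

64670 RPM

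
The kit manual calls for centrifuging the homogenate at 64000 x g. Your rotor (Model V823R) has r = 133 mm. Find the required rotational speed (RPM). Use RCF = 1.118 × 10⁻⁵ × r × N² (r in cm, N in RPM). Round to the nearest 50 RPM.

≈ 20750 RPM

r = 133 mm = 13.3 cm
RCF = 1.118 × 10⁻⁵ × r × N²
64,000 = 1.118 × 10⁻⁵ × 13.3 × N²
N² = 64,000 / (14.8694 × 10⁻⁵) = 430,414,139
N ≈ √430,414,139 ≈ 20,746.4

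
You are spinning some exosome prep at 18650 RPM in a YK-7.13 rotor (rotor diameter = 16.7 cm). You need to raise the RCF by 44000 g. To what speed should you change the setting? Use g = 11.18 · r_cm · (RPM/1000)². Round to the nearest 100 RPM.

28600 RPM

r = 16.7 / 2 = 8.35 cm
Current RCF = 11.18 × 8.35 × (18.65)² = 11.18 × 8.35 × 347.8225 ≈ 32,470.3 × g
Target RCF = 32,470.3 + 44,000 = 76,470.3 × g
(N/1000)² = 76,470.3 / 93.353 = 819.152
N = 1000 × √819.152 ≈ 28,620.8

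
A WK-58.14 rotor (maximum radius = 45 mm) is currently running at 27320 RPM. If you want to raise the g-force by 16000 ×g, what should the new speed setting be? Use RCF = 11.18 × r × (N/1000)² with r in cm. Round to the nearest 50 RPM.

N₂ ≈ 32650 RPM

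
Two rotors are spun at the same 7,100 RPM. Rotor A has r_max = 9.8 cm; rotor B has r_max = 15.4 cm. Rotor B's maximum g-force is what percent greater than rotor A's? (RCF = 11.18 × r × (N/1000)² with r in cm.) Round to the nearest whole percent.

57%

At equal RPM, RCF scales linearly with r: ratio = 15.4 / 9.8 = 1.5714.
So rotor B delivers 57.1% more g-force.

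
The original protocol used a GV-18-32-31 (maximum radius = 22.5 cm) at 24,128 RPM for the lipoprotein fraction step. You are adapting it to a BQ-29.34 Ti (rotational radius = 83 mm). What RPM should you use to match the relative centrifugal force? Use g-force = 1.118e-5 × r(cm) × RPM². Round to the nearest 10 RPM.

RCF_original = 1.118 × 10⁻⁵ × 22.5 × (24128)² = 1.118 × 10⁻⁵ × 22.5 × 582,160,384 ≈ 146,442.4 × g
Your rotor: r = 83 mm = 8.3 cm
146,442.4 = 1.118 × 10⁻⁵ × 8.3 × N²
N² = 146,442.4 / (9.2794 × 10⁻⁵) = 1,578,145,139
N ≈ √1,578,145,139 ≈ 39,725.9

39730 RPM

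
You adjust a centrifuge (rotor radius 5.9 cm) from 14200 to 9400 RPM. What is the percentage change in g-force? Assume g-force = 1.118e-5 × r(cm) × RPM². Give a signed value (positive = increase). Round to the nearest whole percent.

RCF ∝ N², so the ratio is (9400/14200)² = (0.661972)² = 0.4382.
Change = 0.4382 − 1 = -0.5618 → -56.2%.

-56%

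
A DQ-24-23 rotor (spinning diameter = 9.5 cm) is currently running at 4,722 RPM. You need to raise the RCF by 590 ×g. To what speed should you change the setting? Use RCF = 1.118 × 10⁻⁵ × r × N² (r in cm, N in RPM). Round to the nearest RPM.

r = 9.5 / 2 = 4.75 cm
Current RCF = 1.118 × 10⁻⁵ × 4.75 × (4722)² = 1.118 × 10⁻⁵ × 4.75 × 22,297,284 ≈ 1,184.1 × g
Target RCF = 1,184.1 + 590 = 1,774.1 × g
N² = 1,774.1 / (5.3105 × 10⁻⁵) = 33,407,400
N ≈ √33,407,400 ≈ 5,779.9

5780 RPM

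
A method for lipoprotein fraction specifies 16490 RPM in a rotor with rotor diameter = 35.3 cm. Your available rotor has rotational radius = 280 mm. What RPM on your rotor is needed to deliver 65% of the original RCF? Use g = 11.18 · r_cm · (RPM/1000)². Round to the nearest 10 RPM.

≈ 10560 RPM

Original rotor: r = 35.3 / 2 = 17.65 cm
RCF = 11.18 × r × (N/1000)²
RCF_original = 11.18 × 17.65 × (16.49)² = 11.18 × 17.65 × 271.9201 ≈ 53,657.2 × g
Target RCF = 0.65 × 53,657.2 ≈ 34,877.2 × g
Your rotor: r = 280 mm = 28.0 cm
34,877.2 = 11.18 × 28 × (N/1000)²
(N/1000)² = 34,877.2 / 313.04 = 111.4145
N = 1000 × √111.4145 ≈ 10,555.3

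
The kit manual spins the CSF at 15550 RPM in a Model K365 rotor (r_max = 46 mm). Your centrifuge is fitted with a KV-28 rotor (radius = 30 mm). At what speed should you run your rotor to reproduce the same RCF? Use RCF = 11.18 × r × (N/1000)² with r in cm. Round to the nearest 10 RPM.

≈ 19260 RPM

Original rotor: r = 46 mm = 4.6 cm
RCF = 11.18 × r × (N/1000)²
RCF_original = 11.18 × 4.6 × (15.55)² = 11.18 × 4.6 × 241.8025 ≈ 12,435.4 × g
Your rotor: r = 30 mm = 3.0 cm
12,435.4 = 11.18 × 3 × (N/1000)²
(N/1000)² = 12,435.4 / 33.54 = 370.7633
N = 1000 × √370.7633 ≈ 19,255.2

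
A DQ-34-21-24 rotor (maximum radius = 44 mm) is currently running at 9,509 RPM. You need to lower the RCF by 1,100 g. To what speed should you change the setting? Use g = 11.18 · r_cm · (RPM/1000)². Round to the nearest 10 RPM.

≈ 8250 RPM

r = 44 mm = 4.4 cm
Current RCF = 11.18 × 4.4 × (9.509)² = 11.18 × 4.4 × 90.421081 ≈ 4,448 × g
Target RCF = 4,448 − 1,100 = 3,348 × g
(N/1000)² = 3,348 / 49.192 = 68.05985
N = 1000 × √68.05985 ≈ 8,249.8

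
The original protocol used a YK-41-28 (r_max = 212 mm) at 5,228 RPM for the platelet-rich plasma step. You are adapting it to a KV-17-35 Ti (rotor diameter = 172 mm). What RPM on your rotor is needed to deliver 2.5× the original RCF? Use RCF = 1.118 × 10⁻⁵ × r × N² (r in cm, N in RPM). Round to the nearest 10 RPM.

≈ 12980 RPM

Original rotor: r = 212 mm = 21.2 cm
RCF_original = 1.118 × 10⁻⁵ × 21.2 × (5228)² = 1.118 × 10⁻⁵ × 21.2 × 27,331,984 ≈ 6,478.1 × g
Target RCF = 2.5 × 6,478.1 ≈ 16,195.2 × g
Your rotor: r = 172 mm / 2 = 86 mm = 8.6 cm
16,195.2 = 1.118 × 10⁻⁵ × 8.6 × N²
N² = 16,195.2 / (9.6148 × 10⁻⁵) = 168,440,321
N ≈ √168,440,321 ≈ 12,978.5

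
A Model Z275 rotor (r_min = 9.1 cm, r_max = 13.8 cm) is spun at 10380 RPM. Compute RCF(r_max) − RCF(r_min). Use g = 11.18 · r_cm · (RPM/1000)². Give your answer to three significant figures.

5660 g

ΔRCF = 11.18 × (r_max − r_min) × (N/1000)² = 11.18 × 4.7 × 107.7444 ≈ 5,661.5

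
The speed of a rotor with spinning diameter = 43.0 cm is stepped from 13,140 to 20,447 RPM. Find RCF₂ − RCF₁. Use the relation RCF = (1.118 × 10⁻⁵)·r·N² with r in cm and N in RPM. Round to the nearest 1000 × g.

59000 x g

r = 43.0 / 2 = 21.5 cm
RCF₁ = 1.118 × 10⁻⁵ × 21.5 × (13140)² = 1.118 × 10⁻⁵ × 21.5 × 172,659,600 ≈ 41,502.2 × g
RCF₂ = 1.118 × 10⁻⁵ × 21.5 × (20447)² = 1.118 × 10⁻⁵ × 21.5 × 418,079,809 ≈ 100,493.8 × g
Increase = 100,493.8 − 41,502.2 = 58,991.6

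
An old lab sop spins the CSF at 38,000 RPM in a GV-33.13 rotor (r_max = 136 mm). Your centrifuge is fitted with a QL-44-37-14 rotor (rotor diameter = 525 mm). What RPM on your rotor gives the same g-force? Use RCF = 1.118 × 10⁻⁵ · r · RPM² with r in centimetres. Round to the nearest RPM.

Original rotor: r = 136 mm = 13.6 cm
RCF_original = 1.118 × 10⁻⁵ × 13.6 × (38000)² = 1.118 × 10⁻⁵ × 13.6 × 1,444,000,000 ≈ 219,557.3 × g
Your rotor: r = 525 mm / 2 = 262.5 mm = 26.25 cm
219,557.3 = 1.118 × 10⁻⁵ × 26.25 × N²
N² = 219,557.3 / (29.3475 × 10⁻⁵) = 748,129,483
N ≈ √748,129,483 ≈ 27,352.0

27352 RPM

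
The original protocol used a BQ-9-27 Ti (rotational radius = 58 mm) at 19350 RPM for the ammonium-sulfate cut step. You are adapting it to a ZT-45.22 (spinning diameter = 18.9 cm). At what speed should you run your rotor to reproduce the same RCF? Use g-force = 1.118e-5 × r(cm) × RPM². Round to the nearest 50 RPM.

15150 RPM

Original rotor: r = 58 mm = 5.8 cm
RCF_original = 1.118 × 10⁻⁵ × 5.8 × (19350)² = 1.118 × 10⁻⁵ × 5.8 × 374,422,500 ≈ 24,279.1 × g
Your rotor: r = 18.9 / 2 = 9.45 cm
24,279.1 = 1.118 × 10⁻⁵ × 9.45 × N²
N² = 24,279.1 / (10.5651 × 10⁻⁵) = 229,804,734
N ≈ √229,804,734 ≈ 15,159.3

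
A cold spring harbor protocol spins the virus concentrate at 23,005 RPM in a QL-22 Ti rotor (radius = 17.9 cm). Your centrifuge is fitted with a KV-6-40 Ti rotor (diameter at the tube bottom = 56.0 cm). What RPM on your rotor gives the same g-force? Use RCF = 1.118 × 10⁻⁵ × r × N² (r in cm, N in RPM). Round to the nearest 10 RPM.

≈ 18390 RPM

RCF = 1.118 × 10⁻⁵ × r × N²
RCF_original = 1.118 × 10⁻⁵ × 17.9 × (23005)² = 1.118 × 10⁻⁵ × 17.9 × 529,230,025 ≈ 105,910.6 × g
Your rotor: r = 56.0 / 2 = 28 cm
105,910.6 = 1.118 × 10⁻⁵ × 28 × N²
N² = 105,910.6 / (31.304 × 10⁻⁵) = 338,329,287
N ≈ √338,329,287 ≈ 18,393.7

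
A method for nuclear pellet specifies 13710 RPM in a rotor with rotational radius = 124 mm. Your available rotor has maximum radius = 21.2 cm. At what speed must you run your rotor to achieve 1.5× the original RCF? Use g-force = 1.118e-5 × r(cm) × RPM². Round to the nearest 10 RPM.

12840 RPM

Original rotor: r = 124 mm = 12.4 cm
RCF = 1.118 × 10⁻⁵ × r × N²
RCF_original = 1.118 × 10⁻⁵ × 12.4 × (13710)² = 1.118 × 10⁻⁵ × 12.4 × 187,964,100 ≈ 26,057.8 × g
Target RCF = 1.5 × 26,057.8 ≈ 39,086.7 × g
39,086.7 = 1.118 × 10⁻⁵ × 21.2 × N²
N² = 39,086.7 / (23.7016 × 10⁻⁵) = 164,911,652
N ≈ √164,911,652 ≈ 12,841.8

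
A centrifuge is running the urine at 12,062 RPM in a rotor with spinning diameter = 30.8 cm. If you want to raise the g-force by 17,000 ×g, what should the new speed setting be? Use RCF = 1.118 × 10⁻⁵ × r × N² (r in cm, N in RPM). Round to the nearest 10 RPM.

≈ 15630 RPM

r = 30.8 / 2 = 15.4 cm
Current RCF = 1.118 × 10⁻⁵ × 15.4 × (12062)² = 1.118 × 10⁻⁵ × 15.4 × 145,491,844 ≈ 25,049.6 × g
Target RCF = 25,049.6 + 17,000 = 42,049.6 × g
N² = 42,049.6 / (17.2172 × 10⁻⁵) = 244,230,188
N ≈ √244,230,188 ≈ 15,627.9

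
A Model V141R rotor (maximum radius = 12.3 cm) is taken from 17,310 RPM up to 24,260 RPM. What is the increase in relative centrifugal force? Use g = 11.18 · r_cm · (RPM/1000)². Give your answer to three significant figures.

RCF₁ = 11.18 × 12.3 × (17.31)² = 11.18 × 12.3 × 299.6361 ≈ 41,204.2 × g
RCF₂ = 11.18 × 12.3 × (24.26)² = 11.18 × 12.3 × 588.5476 ≈ 80,933.5 × g
Increase = 80,933.5 − 41,204.2 = 39,729.3

≈ 39700 ×g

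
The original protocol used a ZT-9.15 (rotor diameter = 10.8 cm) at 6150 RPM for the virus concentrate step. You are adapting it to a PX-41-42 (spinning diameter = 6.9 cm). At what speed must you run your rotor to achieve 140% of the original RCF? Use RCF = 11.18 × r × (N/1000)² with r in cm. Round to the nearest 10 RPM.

Original rotor: r = 10.8 / 2 = 5.4 cm
RCF_original = 11.18 × 5.4 × (6.15)² = 11.18 × 5.4 × 37.8225 ≈ 2,283.4 × g
Target RCF = 1.4 × 2,283.4 ≈ 3,196.8 × g
Your rotor: r = 6.9 / 2 = 3.45 cm
3,196.8 = 11.18 × 3.45 × (N/1000)²
(N/1000)² = 3,196.8 / 38.571 = 82.88092
N = 1000 × √82.88092 ≈ 9,103.9

≈ 9100 RPM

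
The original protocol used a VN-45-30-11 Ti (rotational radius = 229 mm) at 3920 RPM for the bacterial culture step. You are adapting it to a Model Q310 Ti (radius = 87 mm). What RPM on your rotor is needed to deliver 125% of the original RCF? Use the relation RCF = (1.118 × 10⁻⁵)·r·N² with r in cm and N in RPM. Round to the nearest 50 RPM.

7100 RPM

Original rotor: r = 229 mm = 22.9 cm
RCF = 1.118 × 10⁻⁵ × r × N²
RCF_original = 1.118 × 10⁻⁵ × 22.9 × (3920)² = 1.118 × 10⁻⁵ × 22.9 × 15,366,400 ≈ 3,934.1 × g
Target RCF = 1.25 × 3,934.1 ≈ 4,917.6 × g
Your rotor: r = 87 mm = 8.7 cm
4,917.6 = 1.118 × 10⁻⁵ × 8.7 × N²
N² = 4,917.6 / (9.7266 × 10⁻⁵) = 50,558,263
N ≈ √50,558,263 ≈ 7,110.4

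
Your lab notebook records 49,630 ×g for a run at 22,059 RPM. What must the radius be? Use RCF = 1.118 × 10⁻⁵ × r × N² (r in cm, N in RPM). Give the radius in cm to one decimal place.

49630 = 1.118 × 10⁻⁵ × r × (22059)²
r = 49630 / (1.118 × 10⁻⁵ × 486,599,481) = 49630 / 5440.182 ≈ 9.123 cm

r ≈ 9.1 cm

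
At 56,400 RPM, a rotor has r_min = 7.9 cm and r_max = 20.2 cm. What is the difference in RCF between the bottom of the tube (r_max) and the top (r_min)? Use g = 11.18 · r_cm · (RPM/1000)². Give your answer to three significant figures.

RCF_max = 11.18 × 20.2 × (56.4)² = 11.18 × 20.2 × 3,180.96 ≈ 718,375.3 × g
RCF_min = 11.18 × 7.9 × (56.4)² = 11.18 × 7.9 × 3,180.96 ≈ 280,948.7 × g
ΔRCF = 718,375.3 − 280,948.7 = 437,426.6

437000 ×g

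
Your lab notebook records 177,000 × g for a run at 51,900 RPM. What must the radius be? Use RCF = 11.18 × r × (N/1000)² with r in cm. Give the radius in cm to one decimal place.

177000 = 11.18 × r × (51.9)²
r = 177000 / (11.18 × 2693.61) = 177000 / 30114.56 ≈ 5.878 cm

r ≈ 5.9 cm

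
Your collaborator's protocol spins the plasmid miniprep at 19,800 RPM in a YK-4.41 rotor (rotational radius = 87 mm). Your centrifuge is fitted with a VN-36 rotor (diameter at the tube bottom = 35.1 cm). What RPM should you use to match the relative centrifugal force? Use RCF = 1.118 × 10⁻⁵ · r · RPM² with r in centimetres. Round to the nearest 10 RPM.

≈ 13940 RPM

Original rotor: r = 87 mm = 8.7 cm
RCF_original = 1.118 × 10⁻⁵ × 8.7 × (19800)² = 1.118 × 10⁻⁵ × 8.7 × 392,040,000 ≈ 38,132.2 × g
Your rotor: r = 35.1 / 2 = 17.55 cm
38,132.2 = 1.118 × 10⁻⁵ × 17.55 × N²
N² = 38,132.2 / (19.6209 × 10⁻⁵) = 194,344,806
N ≈ √194,344,806 ≈ 13,940.8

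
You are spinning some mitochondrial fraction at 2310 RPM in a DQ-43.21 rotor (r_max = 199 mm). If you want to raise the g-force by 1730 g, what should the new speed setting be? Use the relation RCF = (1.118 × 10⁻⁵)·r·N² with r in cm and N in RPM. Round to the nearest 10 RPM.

r = 199 mm = 19.9 cm
Current RCF = 1.118 × 10⁻⁵ × 19.9 × (2310)² = 1.118 × 10⁻⁵ × 19.9 × 5,336,100 ≈ 1,187.2 × g
Target RCF = 1,187.2 + 1,730 = 2,917.2 × g
N² = 2,917.2 / (22.2482 × 10⁻⁵) = 13,112,072
N ≈ √13,112,072 ≈ 3,621.1

≈ 3620 RPM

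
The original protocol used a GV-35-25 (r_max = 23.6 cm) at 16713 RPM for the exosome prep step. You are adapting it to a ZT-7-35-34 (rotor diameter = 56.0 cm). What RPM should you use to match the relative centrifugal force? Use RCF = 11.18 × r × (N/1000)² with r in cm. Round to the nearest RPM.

15344 RPM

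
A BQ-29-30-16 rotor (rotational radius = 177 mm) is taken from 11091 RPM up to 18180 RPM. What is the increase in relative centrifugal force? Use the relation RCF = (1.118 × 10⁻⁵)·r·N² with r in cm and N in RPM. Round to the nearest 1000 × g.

41000 ×g

r = 177 mm = 17.7 cm
RCF₁ = 1.118 × 10⁻⁵ × 17.7 × (11091)² = 1.118 × 10⁻⁵ × 17.7 × 123,010,281 ≈ 24,342 × g
RCF₂ = 1.118 × 10⁻⁵ × 17.7 × (18180)² = 1.118 × 10⁻⁵ × 17.7 × 330,512,400 ≈ 65,403.8 × g
Increase = 65,403.8 − 24,342 = 41,061.8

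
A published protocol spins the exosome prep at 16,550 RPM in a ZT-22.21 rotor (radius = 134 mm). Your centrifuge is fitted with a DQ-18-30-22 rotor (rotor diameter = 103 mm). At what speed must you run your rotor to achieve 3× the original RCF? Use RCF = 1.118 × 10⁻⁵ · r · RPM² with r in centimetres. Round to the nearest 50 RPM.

Original rotor: r = 134 mm = 13.4 cm
RCF_original = 1.118 × 10⁻⁵ × 13.4 × (16550)² = 1.118 × 10⁻⁵ × 13.4 × 273,902,500 ≈ 41,033.9 × g
Target RCF = 3 × 41,033.9 ≈ 123,101.7 × g
Your rotor: r = 103 mm / 2 = 51.5 mm = 5.15 cm
123,101.7 = 1.118 × 10⁻⁵ × 5.15 × N²
N² = 123,101.7 / (5.7577 × 10⁻⁵) = 2,138,036,021
N ≈ √2,138,036,021 ≈ 46,238.9

≈ 46250 RPM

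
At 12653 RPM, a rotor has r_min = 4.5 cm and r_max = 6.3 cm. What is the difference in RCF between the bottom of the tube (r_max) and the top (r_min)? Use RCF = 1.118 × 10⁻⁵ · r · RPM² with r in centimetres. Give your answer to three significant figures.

ΔRCF = 1.118 × 10⁻⁵ × (r_max − r_min) × N² = 1.118 × 10⁻⁵ × 1.8 × 160,098,409 ≈ 3,221.8

≈ 3220 x g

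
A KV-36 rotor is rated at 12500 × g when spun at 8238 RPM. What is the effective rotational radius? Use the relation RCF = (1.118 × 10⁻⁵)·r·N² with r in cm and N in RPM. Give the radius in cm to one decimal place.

16.5 cm

12500 = 1.118 × 10⁻⁵ × r × (8238)²
r = 12500 / (1.118 × 10⁻⁵ × 67,864,644) = 12500 / 758.7267 ≈ 16.475 cm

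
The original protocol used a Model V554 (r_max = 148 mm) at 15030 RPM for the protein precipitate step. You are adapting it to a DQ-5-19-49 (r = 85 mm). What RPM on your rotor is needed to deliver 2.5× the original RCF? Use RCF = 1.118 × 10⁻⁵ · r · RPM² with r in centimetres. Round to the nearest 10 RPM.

Original rotor: r = 148 mm = 14.8 cm
RCF_original = 1.118 × 10⁻⁵ × 14.8 × (15030)² = 1.118 × 10⁻⁵ × 14.8 × 225,900,900 ≈ 37,378.5 × g
Target RCF = 2.5 × 37,378.5 ≈ 93,446.2 × g
Your rotor: r = 85 mm = 8.5 cm
93,446.2 = 1.118 × 10⁻⁵ × 8.5 × N²
N² = 93,446.2 / (9.503 × 10⁻⁵) = 983,333,684
N ≈ √983,333,684 ≈ 31,358.2

31360 RPM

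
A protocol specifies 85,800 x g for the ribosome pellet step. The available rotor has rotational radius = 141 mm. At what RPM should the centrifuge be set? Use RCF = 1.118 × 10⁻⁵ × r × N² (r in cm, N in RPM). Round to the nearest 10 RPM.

r = 141 mm = 14.1 cm
RCF = 1.118 × 10⁻⁵ × r × N²
85,800 = 1.118 × 10⁻⁵ × 14.1 × N²
N² = 85,800 / (15.7638 × 10⁻⁵) = 544,285,007
N ≈ √544,285,007 ≈ 23,329.9

≈ 23330 RPM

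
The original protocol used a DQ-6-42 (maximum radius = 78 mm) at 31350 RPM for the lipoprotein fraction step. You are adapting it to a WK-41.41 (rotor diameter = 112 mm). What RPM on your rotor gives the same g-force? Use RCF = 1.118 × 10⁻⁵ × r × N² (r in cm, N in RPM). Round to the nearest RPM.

36999 RPM

Original rotor: r = 78 mm = 7.8 cm
RCF_original = 1.118 × 10⁻⁵ × 7.8 × (31350)² = 1.118 × 10⁻⁵ × 7.8 × 982,822,500 ≈ 85,706.1 × g
Your rotor: r = 112 mm / 2 = 56 mm = 5.6 cm
85,706.1 = 1.118 × 10⁻⁵ × 5.6 × N²
N² = 85,706.1 / (6.2608 × 10⁻⁵) = 1,368,932,085
N ≈ √1,368,932,085 ≈ 36,999.1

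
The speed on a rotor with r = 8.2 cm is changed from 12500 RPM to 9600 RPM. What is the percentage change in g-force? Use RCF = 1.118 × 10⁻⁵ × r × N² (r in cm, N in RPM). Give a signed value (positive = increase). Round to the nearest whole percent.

-41%

RCF ∝ N², so the ratio is (9600/12500)² = (0.768000)² = 0.5898.
Change = 0.5898 − 1 = -0.4102 → -41.0%.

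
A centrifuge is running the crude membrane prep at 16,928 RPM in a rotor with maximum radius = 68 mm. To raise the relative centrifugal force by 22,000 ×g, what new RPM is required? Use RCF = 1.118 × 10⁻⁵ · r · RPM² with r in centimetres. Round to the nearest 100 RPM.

≈ 24000 RPM

r = 68 mm = 6.8 cm
Current RCF = 1.118 × 10⁻⁵ × 6.8 × (16928)² = 1.118 × 10⁻⁵ × 6.8 × 286,557,184 ≈ 21,785.2 × g
Target RCF = 21,785.2 + 22,000 = 43,785.2 × g
N² = 43,785.2 / (7.6024 × 10⁻⁵) = 575,939,177
N ≈ √575,939,177 ≈ 23,998.7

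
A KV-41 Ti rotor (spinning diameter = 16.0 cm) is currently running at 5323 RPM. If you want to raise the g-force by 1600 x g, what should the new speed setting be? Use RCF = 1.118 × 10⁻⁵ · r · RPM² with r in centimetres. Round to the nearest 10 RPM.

6800 RPM

r = 16.0 / 2 = 8 cm
Current RCF = 1.118 × 10⁻⁵ × 8 × (5323)² = 1.118 × 10⁻⁵ × 8 × 28,334,329 ≈ 2,534.2 × g
Target RCF = 2,534.2 + 1,600 = 4,134.2 × g
N² = 4,134.2 / (8.944 × 10⁻⁵) = 46,223,166
N ≈ √46,223,166 ≈ 6,798.8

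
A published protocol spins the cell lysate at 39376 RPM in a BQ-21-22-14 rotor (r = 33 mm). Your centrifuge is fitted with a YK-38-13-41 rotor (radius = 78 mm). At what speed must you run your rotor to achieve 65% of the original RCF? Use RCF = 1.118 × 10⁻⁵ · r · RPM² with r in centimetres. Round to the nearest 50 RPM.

Original rotor: r = 33 mm = 3.3 cm
RCF_original = 1.118 × 10⁻⁵ × 3.3 × (39376)² = 1.118 × 10⁻⁵ × 3.3 × 1,550,469,376 ≈ 57,203 × g
Target RCF = 0.65 × 57,203 ≈ 37,182 × g
Your rotor: r = 78 mm = 7.8 cm
37,182 = 1.118 × 10⁻⁵ × 7.8 × N²
N² = 37,182 / (8.7204 × 10⁻⁵) = 426,379,524
N ≈ √426,379,524 ≈ 20,649.0

≈ 20650 RPM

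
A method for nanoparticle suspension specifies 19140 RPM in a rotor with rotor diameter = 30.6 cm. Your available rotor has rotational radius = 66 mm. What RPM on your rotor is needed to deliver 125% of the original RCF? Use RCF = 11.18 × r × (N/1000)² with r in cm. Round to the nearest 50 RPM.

32600 RPM

Original rotor: r = 30.6 / 2 = 15.3 cm
RCF_original = 11.18 × 15.3 × (19.14)² = 11.18 × 15.3 × 366.3396 ≈ 62,663.9 × g
Target RCF = 1.25 × 62,663.9 ≈ 78,329.9 × g
Your rotor: r = 66 mm = 6.6 cm
78,329.9 = 11.18 × 6.6 × (N/1000)²
(N/1000)² = 78,329.9 / 73.788 = 1061.553
N = 1000 × √1061.553 ≈ 32,581.5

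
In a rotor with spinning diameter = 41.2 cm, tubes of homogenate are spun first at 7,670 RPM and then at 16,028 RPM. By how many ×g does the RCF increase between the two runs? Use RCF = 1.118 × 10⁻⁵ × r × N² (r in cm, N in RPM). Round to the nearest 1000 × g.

46000 ×g

r = 41.2 / 2 = 20.6 cm
RCF₁ = 1.118 × 10⁻⁵ × 20.6 × (7670)² = 1.118 × 10⁻⁵ × 20.6 × 58,828,900 ≈ 13,548.8 × g
RCF₂ = 1.118 × 10⁻⁵ × 20.6 × (16028)² = 1.118 × 10⁻⁵ × 20.6 × 256,896,784 ≈ 59,165.4 × g
Increase = 59,165.4 − 13,548.8 = 45,616.6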